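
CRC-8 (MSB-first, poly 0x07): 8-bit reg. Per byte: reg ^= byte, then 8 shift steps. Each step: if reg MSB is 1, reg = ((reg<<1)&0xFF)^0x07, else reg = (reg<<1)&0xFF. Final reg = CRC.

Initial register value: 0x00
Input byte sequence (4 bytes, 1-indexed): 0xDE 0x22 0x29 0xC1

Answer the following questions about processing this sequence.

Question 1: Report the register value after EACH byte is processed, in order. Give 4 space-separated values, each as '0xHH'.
0x14 0x82 0x58 0xC6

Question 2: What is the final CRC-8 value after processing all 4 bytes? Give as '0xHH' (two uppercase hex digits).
After byte 1 (0xDE): reg=0x14
After byte 2 (0x22): reg=0x82
After byte 3 (0x29): reg=0x58
After byte 4 (0xC1): reg=0xC6

Answer: 0xC6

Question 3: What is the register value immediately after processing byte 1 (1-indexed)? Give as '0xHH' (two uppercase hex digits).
After byte 1 (0xDE): reg=0x14

Answer: 0x14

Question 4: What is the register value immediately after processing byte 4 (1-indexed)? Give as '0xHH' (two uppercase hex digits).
Answer: 0xC6

Derivation:
After byte 1 (0xDE): reg=0x14
After byte 2 (0x22): reg=0x82
After byte 3 (0x29): reg=0x58
After byte 4 (0xC1): reg=0xC6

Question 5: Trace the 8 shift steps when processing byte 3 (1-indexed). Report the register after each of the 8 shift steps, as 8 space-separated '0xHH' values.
Answer: 0x51 0xA2 0x43 0x86 0x0B 0x16 0x2C 0x58

Derivation:
After byte 1 (0xDE): reg=0x14
After byte 2 (0x22): reg=0x82
Register before byte 3: 0x82
After XOR with byte 0x29: 0xAB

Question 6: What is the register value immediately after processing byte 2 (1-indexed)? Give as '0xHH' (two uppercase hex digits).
Answer: 0x82

Derivation:
After byte 1 (0xDE): reg=0x14
After byte 2 (0x22): reg=0x82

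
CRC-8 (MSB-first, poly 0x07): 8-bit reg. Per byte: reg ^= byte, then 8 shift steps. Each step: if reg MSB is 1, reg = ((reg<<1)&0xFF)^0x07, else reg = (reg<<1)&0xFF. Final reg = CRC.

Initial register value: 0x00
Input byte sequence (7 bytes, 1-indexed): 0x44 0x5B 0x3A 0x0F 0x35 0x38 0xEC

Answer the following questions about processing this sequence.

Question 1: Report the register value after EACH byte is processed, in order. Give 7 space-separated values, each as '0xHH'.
0xDB 0x89 0x10 0x5D 0x1F 0xF5 0x4F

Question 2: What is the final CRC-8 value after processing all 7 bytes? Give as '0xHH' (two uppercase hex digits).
Answer: 0x4F

Derivation:
After byte 1 (0x44): reg=0xDB
After byte 2 (0x5B): reg=0x89
After byte 3 (0x3A): reg=0x10
After byte 4 (0x0F): reg=0x5D
After byte 5 (0x35): reg=0x1F
After byte 6 (0x38): reg=0xF5
After byte 7 (0xEC): reg=0x4F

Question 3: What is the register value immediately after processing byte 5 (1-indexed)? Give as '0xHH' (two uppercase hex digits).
After byte 1 (0x44): reg=0xDB
After byte 2 (0x5B): reg=0x89
After byte 3 (0x3A): reg=0x10
After byte 4 (0x0F): reg=0x5D
After byte 5 (0x35): reg=0x1F

Answer: 0x1F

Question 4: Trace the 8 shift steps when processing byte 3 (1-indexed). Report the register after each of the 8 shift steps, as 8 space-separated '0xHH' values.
Answer: 0x61 0xC2 0x83 0x01 0x02 0x04 0x08 0x10

Derivation:
After byte 1 (0x44): reg=0xDB
After byte 2 (0x5B): reg=0x89
Register before byte 3: 0x89
After XOR with byte 0x3A: 0xB3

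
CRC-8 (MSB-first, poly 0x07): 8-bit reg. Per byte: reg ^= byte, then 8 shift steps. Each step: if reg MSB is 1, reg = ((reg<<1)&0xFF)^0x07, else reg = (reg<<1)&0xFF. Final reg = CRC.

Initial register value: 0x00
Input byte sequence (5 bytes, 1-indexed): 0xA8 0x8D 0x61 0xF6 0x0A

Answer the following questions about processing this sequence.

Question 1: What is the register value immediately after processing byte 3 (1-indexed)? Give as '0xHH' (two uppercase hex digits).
After byte 1 (0xA8): reg=0x51
After byte 2 (0x8D): reg=0x1A
After byte 3 (0x61): reg=0x66

Answer: 0x66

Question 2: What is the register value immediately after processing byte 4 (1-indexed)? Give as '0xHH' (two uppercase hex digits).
Answer: 0xF9

Derivation:
After byte 1 (0xA8): reg=0x51
After byte 2 (0x8D): reg=0x1A
After byte 3 (0x61): reg=0x66
After byte 4 (0xF6): reg=0xF9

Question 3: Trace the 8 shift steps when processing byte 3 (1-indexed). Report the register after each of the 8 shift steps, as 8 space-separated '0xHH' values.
After byte 1 (0xA8): reg=0x51
After byte 2 (0x8D): reg=0x1A
Register before byte 3: 0x1A
After XOR with byte 0x61: 0x7B

Answer: 0xF6 0xEB 0xD1 0xA5 0x4D 0x9A 0x33 0x66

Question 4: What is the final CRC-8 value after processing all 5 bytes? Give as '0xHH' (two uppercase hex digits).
Answer: 0xD7

Derivation:
After byte 1 (0xA8): reg=0x51
After byte 2 (0x8D): reg=0x1A
After byte 3 (0x61): reg=0x66
After byte 4 (0xF6): reg=0xF9
After byte 5 (0x0A): reg=0xD7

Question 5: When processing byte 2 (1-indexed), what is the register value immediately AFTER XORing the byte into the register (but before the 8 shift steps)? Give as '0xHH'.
Answer: 0xDC

Derivation:
Register before byte 2: 0x51
Byte 2: 0x8D
0x51 XOR 0x8D = 0xDC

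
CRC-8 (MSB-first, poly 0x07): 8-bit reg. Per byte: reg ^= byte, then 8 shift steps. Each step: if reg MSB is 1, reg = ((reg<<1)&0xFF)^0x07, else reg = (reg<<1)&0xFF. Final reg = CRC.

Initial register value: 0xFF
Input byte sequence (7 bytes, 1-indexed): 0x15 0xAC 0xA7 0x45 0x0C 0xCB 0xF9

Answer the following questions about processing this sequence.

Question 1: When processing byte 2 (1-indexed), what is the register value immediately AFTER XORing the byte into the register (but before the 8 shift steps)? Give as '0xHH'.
Answer: 0x34

Derivation:
Register before byte 2: 0x98
Byte 2: 0xAC
0x98 XOR 0xAC = 0x34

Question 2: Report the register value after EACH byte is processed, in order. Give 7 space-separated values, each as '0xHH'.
0x98 0x8C 0xD1 0xE5 0x91 0x81 0x6F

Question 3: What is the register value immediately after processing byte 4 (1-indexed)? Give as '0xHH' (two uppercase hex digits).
After byte 1 (0x15): reg=0x98
After byte 2 (0xAC): reg=0x8C
After byte 3 (0xA7): reg=0xD1
After byte 4 (0x45): reg=0xE5

Answer: 0xE5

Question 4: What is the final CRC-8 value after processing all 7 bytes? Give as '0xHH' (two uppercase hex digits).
After byte 1 (0x15): reg=0x98
After byte 2 (0xAC): reg=0x8C
After byte 3 (0xA7): reg=0xD1
After byte 4 (0x45): reg=0xE5
After byte 5 (0x0C): reg=0x91
After byte 6 (0xCB): reg=0x81
After byte 7 (0xF9): reg=0x6F

Answer: 0x6F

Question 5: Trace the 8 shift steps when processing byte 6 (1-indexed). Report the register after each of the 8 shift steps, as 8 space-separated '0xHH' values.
Answer: 0xB4 0x6F 0xDE 0xBB 0x71 0xE2 0xC3 0x81

Derivation:
After byte 1 (0x15): reg=0x98
After byte 2 (0xAC): reg=0x8C
After byte 3 (0xA7): reg=0xD1
After byte 4 (0x45): reg=0xE5
After byte 5 (0x0C): reg=0x91
Register before byte 6: 0x91
After XOR with byte 0xCB: 0x5A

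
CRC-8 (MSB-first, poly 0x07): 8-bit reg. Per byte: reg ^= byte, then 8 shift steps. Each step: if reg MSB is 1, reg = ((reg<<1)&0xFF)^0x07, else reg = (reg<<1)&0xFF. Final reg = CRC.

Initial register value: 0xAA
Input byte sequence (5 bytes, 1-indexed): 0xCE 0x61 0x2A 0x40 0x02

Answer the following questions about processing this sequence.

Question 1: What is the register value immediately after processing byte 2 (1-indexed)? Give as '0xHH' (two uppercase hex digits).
After byte 1 (0xCE): reg=0x3B
After byte 2 (0x61): reg=0x81

Answer: 0x81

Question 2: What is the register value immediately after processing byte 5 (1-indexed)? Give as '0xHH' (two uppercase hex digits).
Answer: 0xF1

Derivation:
After byte 1 (0xCE): reg=0x3B
After byte 2 (0x61): reg=0x81
After byte 3 (0x2A): reg=0x58
After byte 4 (0x40): reg=0x48
After byte 5 (0x02): reg=0xF1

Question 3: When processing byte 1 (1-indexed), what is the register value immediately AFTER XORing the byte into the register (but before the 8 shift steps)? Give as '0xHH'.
Answer: 0x64

Derivation:
Register before byte 1: 0xAA
Byte 1: 0xCE
0xAA XOR 0xCE = 0x64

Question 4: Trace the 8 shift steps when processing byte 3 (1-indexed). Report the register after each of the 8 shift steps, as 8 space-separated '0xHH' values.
Answer: 0x51 0xA2 0x43 0x86 0x0B 0x16 0x2C 0x58

Derivation:
After byte 1 (0xCE): reg=0x3B
After byte 2 (0x61): reg=0x81
Register before byte 3: 0x81
After XOR with byte 0x2A: 0xAB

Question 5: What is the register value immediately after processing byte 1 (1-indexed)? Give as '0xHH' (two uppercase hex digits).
After byte 1 (0xCE): reg=0x3B

Answer: 0x3B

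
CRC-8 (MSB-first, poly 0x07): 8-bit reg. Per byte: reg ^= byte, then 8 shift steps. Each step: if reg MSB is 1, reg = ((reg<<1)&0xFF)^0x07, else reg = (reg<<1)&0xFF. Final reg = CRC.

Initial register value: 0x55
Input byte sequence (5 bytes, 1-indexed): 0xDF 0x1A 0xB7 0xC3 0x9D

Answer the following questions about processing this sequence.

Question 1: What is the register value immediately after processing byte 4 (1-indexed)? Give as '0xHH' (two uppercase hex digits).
Answer: 0xEB

Derivation:
After byte 1 (0xDF): reg=0xBF
After byte 2 (0x1A): reg=0x72
After byte 3 (0xB7): reg=0x55
After byte 4 (0xC3): reg=0xEB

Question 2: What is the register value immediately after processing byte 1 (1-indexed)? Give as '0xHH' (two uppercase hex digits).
After byte 1 (0xDF): reg=0xBF

Answer: 0xBF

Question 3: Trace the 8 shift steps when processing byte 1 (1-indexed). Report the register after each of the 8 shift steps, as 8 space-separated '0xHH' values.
Answer: 0x13 0x26 0x4C 0x98 0x37 0x6E 0xDC 0xBF

Derivation:
Register before byte 1: 0x55
After XOR with byte 0xDF: 0x8A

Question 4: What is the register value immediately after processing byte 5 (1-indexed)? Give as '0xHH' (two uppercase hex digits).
After byte 1 (0xDF): reg=0xBF
After byte 2 (0x1A): reg=0x72
After byte 3 (0xB7): reg=0x55
After byte 4 (0xC3): reg=0xEB
After byte 5 (0x9D): reg=0x45

Answer: 0x45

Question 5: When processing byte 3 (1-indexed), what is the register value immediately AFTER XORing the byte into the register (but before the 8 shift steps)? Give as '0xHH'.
Answer: 0xC5

Derivation:
Register before byte 3: 0x72
Byte 3: 0xB7
0x72 XOR 0xB7 = 0xC5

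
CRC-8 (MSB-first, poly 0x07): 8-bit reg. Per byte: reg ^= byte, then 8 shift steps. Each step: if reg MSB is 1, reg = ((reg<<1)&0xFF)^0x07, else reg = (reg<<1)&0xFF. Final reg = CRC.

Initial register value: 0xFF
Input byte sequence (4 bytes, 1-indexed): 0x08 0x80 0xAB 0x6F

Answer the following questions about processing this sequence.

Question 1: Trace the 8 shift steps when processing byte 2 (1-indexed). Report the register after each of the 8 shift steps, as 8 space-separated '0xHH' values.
Answer: 0x96 0x2B 0x56 0xAC 0x5F 0xBE 0x7B 0xF6

Derivation:
After byte 1 (0x08): reg=0xCB
Register before byte 2: 0xCB
After XOR with byte 0x80: 0x4B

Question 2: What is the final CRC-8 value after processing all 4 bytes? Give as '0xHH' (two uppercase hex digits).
After byte 1 (0x08): reg=0xCB
After byte 2 (0x80): reg=0xF6
After byte 3 (0xAB): reg=0x94
After byte 4 (0x6F): reg=0xEF

Answer: 0xEF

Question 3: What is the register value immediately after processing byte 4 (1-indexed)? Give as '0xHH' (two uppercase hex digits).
Answer: 0xEF

Derivation:
After byte 1 (0x08): reg=0xCB
After byte 2 (0x80): reg=0xF6
After byte 3 (0xAB): reg=0x94
After byte 4 (0x6F): reg=0xEF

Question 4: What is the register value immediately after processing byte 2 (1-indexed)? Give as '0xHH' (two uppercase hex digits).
Answer: 0xF6

Derivation:
After byte 1 (0x08): reg=0xCB
After byte 2 (0x80): reg=0xF6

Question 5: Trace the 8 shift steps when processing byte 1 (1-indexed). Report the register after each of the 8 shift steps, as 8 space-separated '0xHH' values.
Answer: 0xE9 0xD5 0xAD 0x5D 0xBA 0x73 0xE6 0xCB

Derivation:
Register before byte 1: 0xFF
After XOR with byte 0x08: 0xF7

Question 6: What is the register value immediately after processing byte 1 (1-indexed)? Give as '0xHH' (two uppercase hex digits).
After byte 1 (0x08): reg=0xCB

Answer: 0xCB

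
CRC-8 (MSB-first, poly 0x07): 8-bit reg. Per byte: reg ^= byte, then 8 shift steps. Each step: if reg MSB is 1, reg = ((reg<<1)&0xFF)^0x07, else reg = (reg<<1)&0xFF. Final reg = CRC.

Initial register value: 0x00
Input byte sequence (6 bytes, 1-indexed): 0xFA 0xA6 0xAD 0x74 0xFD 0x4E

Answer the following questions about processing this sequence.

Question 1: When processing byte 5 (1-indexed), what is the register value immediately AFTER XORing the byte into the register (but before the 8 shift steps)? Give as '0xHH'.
Register before byte 5: 0x10
Byte 5: 0xFD
0x10 XOR 0xFD = 0xED

Answer: 0xED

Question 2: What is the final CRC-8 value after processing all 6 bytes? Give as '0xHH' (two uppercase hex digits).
Answer: 0x47

Derivation:
After byte 1 (0xFA): reg=0xE8
After byte 2 (0xA6): reg=0xED
After byte 3 (0xAD): reg=0xC7
After byte 4 (0x74): reg=0x10
After byte 5 (0xFD): reg=0x8D
After byte 6 (0x4E): reg=0x47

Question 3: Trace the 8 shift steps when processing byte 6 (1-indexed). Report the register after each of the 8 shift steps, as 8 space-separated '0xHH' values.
Answer: 0x81 0x05 0x0A 0x14 0x28 0x50 0xA0 0x47

Derivation:
After byte 1 (0xFA): reg=0xE8
After byte 2 (0xA6): reg=0xED
After byte 3 (0xAD): reg=0xC7
After byte 4 (0x74): reg=0x10
After byte 5 (0xFD): reg=0x8D
Register before byte 6: 0x8D
After XOR with byte 0x4E: 0xC3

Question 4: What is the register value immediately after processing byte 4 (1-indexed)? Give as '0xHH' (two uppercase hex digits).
Answer: 0x10

Derivation:
After byte 1 (0xFA): reg=0xE8
After byte 2 (0xA6): reg=0xED
After byte 3 (0xAD): reg=0xC7
After byte 4 (0x74): reg=0x10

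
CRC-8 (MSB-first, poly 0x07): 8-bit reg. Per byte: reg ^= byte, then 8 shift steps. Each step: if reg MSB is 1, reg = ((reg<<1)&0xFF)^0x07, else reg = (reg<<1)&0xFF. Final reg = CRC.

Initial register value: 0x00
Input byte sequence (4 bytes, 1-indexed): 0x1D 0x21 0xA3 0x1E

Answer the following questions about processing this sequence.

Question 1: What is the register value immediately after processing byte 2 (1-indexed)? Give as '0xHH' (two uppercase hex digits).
Answer: 0x59

Derivation:
After byte 1 (0x1D): reg=0x53
After byte 2 (0x21): reg=0x59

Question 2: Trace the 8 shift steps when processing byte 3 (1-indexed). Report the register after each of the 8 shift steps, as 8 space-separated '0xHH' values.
Answer: 0xF3 0xE1 0xC5 0x8D 0x1D 0x3A 0x74 0xE8

Derivation:
After byte 1 (0x1D): reg=0x53
After byte 2 (0x21): reg=0x59
Register before byte 3: 0x59
After XOR with byte 0xA3: 0xFA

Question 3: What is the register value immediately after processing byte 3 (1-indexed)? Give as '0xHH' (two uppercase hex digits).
After byte 1 (0x1D): reg=0x53
After byte 2 (0x21): reg=0x59
After byte 3 (0xA3): reg=0xE8

Answer: 0xE8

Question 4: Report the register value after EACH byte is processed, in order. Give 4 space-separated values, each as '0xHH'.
0x53 0x59 0xE8 0xCC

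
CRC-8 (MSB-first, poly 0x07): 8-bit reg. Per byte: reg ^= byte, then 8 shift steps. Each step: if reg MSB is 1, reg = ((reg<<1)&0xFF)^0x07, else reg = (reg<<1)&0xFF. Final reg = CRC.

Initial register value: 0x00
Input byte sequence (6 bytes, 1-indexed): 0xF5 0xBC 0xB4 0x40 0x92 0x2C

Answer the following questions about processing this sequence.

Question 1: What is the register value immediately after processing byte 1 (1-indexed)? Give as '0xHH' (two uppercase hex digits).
After byte 1 (0xF5): reg=0xC5

Answer: 0xC5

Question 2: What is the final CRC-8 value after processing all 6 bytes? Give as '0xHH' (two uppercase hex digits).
After byte 1 (0xF5): reg=0xC5
After byte 2 (0xBC): reg=0x68
After byte 3 (0xB4): reg=0x1A
After byte 4 (0x40): reg=0x81
After byte 5 (0x92): reg=0x79
After byte 6 (0x2C): reg=0xAC

Answer: 0xAC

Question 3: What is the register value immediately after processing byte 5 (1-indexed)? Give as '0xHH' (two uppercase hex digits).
Answer: 0x79

Derivation:
After byte 1 (0xF5): reg=0xC5
After byte 2 (0xBC): reg=0x68
After byte 3 (0xB4): reg=0x1A
After byte 4 (0x40): reg=0x81
After byte 5 (0x92): reg=0x79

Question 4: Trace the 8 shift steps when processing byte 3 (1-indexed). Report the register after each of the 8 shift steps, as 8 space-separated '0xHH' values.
Answer: 0xBF 0x79 0xF2 0xE3 0xC1 0x85 0x0D 0x1A

Derivation:
After byte 1 (0xF5): reg=0xC5
After byte 2 (0xBC): reg=0x68
Register before byte 3: 0x68
After XOR with byte 0xB4: 0xDC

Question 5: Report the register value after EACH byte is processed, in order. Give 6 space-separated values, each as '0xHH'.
0xC5 0x68 0x1A 0x81 0x79 0xAC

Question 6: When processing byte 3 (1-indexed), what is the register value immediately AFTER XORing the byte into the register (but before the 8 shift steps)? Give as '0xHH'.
Answer: 0xDC

Derivation:
Register before byte 3: 0x68
Byte 3: 0xB4
0x68 XOR 0xB4 = 0xDC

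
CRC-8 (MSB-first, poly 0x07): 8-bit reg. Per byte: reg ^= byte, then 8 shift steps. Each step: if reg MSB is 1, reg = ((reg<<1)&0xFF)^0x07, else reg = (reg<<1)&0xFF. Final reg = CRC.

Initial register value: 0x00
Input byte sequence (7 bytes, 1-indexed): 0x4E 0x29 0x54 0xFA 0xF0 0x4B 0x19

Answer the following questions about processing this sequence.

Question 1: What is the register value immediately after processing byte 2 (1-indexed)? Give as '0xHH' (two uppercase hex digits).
After byte 1 (0x4E): reg=0xED
After byte 2 (0x29): reg=0x52

Answer: 0x52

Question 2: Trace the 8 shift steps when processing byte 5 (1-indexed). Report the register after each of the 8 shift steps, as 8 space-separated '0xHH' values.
After byte 1 (0x4E): reg=0xED
After byte 2 (0x29): reg=0x52
After byte 3 (0x54): reg=0x12
After byte 4 (0xFA): reg=0x96
Register before byte 5: 0x96
After XOR with byte 0xF0: 0x66

Answer: 0xCC 0x9F 0x39 0x72 0xE4 0xCF 0x99 0x35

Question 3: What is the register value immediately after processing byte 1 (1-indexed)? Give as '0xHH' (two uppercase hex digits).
After byte 1 (0x4E): reg=0xED

Answer: 0xED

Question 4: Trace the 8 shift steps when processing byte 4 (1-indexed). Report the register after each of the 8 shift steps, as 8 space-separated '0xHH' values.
Answer: 0xD7 0xA9 0x55 0xAA 0x53 0xA6 0x4B 0x96

Derivation:
After byte 1 (0x4E): reg=0xED
After byte 2 (0x29): reg=0x52
After byte 3 (0x54): reg=0x12
Register before byte 4: 0x12
After XOR with byte 0xFA: 0xE8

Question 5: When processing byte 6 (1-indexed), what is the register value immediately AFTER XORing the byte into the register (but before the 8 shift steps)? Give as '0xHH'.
Answer: 0x7E

Derivation:
Register before byte 6: 0x35
Byte 6: 0x4B
0x35 XOR 0x4B = 0x7E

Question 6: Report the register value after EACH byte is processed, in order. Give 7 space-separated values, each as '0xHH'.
0xED 0x52 0x12 0x96 0x35 0x7D 0x3B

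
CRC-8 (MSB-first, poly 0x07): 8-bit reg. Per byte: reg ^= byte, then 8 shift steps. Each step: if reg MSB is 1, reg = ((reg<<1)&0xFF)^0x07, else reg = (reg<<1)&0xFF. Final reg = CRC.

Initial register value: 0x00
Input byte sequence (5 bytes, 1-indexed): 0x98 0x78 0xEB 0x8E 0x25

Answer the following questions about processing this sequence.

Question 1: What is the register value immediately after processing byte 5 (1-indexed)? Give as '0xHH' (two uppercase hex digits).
After byte 1 (0x98): reg=0xC1
After byte 2 (0x78): reg=0x26
After byte 3 (0xEB): reg=0x6D
After byte 4 (0x8E): reg=0xA7
After byte 5 (0x25): reg=0x87

Answer: 0x87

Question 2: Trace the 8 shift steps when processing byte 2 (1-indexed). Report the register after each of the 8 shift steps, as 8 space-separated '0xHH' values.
After byte 1 (0x98): reg=0xC1
Register before byte 2: 0xC1
After XOR with byte 0x78: 0xB9

Answer: 0x75 0xEA 0xD3 0xA1 0x45 0x8A 0x13 0x26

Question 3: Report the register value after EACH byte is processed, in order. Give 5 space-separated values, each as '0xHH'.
0xC1 0x26 0x6D 0xA7 0x87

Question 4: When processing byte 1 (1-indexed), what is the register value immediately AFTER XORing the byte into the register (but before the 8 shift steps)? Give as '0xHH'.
Register before byte 1: 0x00
Byte 1: 0x98
0x00 XOR 0x98 = 0x98

Answer: 0x98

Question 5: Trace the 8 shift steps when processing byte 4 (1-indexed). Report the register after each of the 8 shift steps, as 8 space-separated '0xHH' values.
Answer: 0xC1 0x85 0x0D 0x1A 0x34 0x68 0xD0 0xA7

Derivation:
After byte 1 (0x98): reg=0xC1
After byte 2 (0x78): reg=0x26
After byte 3 (0xEB): reg=0x6D
Register before byte 4: 0x6D
After XOR with byte 0x8E: 0xE3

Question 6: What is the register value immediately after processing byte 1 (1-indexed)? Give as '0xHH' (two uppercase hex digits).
After byte 1 (0x98): reg=0xC1

Answer: 0xC1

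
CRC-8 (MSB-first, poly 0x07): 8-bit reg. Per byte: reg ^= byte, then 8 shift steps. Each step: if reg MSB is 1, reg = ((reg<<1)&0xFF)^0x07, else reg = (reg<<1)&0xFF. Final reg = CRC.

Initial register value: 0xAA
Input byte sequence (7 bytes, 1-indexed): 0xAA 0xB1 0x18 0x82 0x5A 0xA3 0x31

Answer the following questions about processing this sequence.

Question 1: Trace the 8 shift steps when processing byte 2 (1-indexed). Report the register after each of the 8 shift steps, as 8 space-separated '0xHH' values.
After byte 1 (0xAA): reg=0x00
Register before byte 2: 0x00
After XOR with byte 0xB1: 0xB1

Answer: 0x65 0xCA 0x93 0x21 0x42 0x84 0x0F 0x1E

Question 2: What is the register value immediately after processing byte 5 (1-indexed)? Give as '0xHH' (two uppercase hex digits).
Answer: 0x60

Derivation:
After byte 1 (0xAA): reg=0x00
After byte 2 (0xB1): reg=0x1E
After byte 3 (0x18): reg=0x12
After byte 4 (0x82): reg=0xF9
After byte 5 (0x5A): reg=0x60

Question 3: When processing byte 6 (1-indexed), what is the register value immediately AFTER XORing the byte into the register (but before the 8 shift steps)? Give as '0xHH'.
Answer: 0xC3

Derivation:
Register before byte 6: 0x60
Byte 6: 0xA3
0x60 XOR 0xA3 = 0xC3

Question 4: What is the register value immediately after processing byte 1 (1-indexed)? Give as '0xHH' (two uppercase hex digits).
Answer: 0x00

Derivation:
After byte 1 (0xAA): reg=0x00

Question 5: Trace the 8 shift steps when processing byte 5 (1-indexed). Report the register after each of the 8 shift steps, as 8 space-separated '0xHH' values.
After byte 1 (0xAA): reg=0x00
After byte 2 (0xB1): reg=0x1E
After byte 3 (0x18): reg=0x12
After byte 4 (0x82): reg=0xF9
Register before byte 5: 0xF9
After XOR with byte 0x5A: 0xA3

Answer: 0x41 0x82 0x03 0x06 0x0C 0x18 0x30 0x60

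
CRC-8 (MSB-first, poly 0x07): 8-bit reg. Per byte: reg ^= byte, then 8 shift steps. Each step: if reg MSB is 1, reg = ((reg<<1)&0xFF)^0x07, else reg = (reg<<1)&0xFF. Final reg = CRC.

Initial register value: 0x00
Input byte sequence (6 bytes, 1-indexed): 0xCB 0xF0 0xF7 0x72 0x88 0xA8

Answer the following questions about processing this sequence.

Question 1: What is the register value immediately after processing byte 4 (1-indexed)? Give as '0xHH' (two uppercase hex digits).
After byte 1 (0xCB): reg=0x7F
After byte 2 (0xF0): reg=0xA4
After byte 3 (0xF7): reg=0xBE
After byte 4 (0x72): reg=0x6A

Answer: 0x6A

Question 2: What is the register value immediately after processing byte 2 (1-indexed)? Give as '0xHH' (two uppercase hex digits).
After byte 1 (0xCB): reg=0x7F
After byte 2 (0xF0): reg=0xA4

Answer: 0xA4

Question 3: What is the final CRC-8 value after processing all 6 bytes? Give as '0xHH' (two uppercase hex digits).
Answer: 0x38

Derivation:
After byte 1 (0xCB): reg=0x7F
After byte 2 (0xF0): reg=0xA4
After byte 3 (0xF7): reg=0xBE
After byte 4 (0x72): reg=0x6A
After byte 5 (0x88): reg=0xA0
After byte 6 (0xA8): reg=0x38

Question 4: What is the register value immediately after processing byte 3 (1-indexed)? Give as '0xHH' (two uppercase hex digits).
After byte 1 (0xCB): reg=0x7F
After byte 2 (0xF0): reg=0xA4
After byte 3 (0xF7): reg=0xBE

Answer: 0xBE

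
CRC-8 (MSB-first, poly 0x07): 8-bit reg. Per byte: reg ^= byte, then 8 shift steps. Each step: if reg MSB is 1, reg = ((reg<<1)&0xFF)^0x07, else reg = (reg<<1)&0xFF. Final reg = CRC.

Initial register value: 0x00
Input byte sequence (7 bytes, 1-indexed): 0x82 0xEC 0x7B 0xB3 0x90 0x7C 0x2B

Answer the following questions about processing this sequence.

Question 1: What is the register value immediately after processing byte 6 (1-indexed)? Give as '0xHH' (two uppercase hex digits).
Answer: 0x6E

Derivation:
After byte 1 (0x82): reg=0x87
After byte 2 (0xEC): reg=0x16
After byte 3 (0x7B): reg=0x04
After byte 4 (0xB3): reg=0x0C
After byte 5 (0x90): reg=0xDD
After byte 6 (0x7C): reg=0x6E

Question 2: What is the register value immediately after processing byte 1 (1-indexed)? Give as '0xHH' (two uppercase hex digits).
Answer: 0x87

Derivation:
After byte 1 (0x82): reg=0x87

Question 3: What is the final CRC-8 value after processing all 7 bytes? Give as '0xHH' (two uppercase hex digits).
Answer: 0xDC

Derivation:
After byte 1 (0x82): reg=0x87
After byte 2 (0xEC): reg=0x16
After byte 3 (0x7B): reg=0x04
After byte 4 (0xB3): reg=0x0C
After byte 5 (0x90): reg=0xDD
After byte 6 (0x7C): reg=0x6E
After byte 7 (0x2B): reg=0xDC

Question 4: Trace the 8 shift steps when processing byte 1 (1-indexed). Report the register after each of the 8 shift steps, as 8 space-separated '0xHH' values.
Register before byte 1: 0x00
After XOR with byte 0x82: 0x82

Answer: 0x03 0x06 0x0C 0x18 0x30 0x60 0xC0 0x87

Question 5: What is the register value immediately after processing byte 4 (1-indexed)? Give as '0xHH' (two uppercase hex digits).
Answer: 0x0C

Derivation:
After byte 1 (0x82): reg=0x87
After byte 2 (0xEC): reg=0x16
After byte 3 (0x7B): reg=0x04
After byte 4 (0xB3): reg=0x0C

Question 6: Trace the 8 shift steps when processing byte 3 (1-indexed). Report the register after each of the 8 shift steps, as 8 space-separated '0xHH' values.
Answer: 0xDA 0xB3 0x61 0xC2 0x83 0x01 0x02 0x04

Derivation:
After byte 1 (0x82): reg=0x87
After byte 2 (0xEC): reg=0x16
Register before byte 3: 0x16
After XOR with byte 0x7B: 0x6D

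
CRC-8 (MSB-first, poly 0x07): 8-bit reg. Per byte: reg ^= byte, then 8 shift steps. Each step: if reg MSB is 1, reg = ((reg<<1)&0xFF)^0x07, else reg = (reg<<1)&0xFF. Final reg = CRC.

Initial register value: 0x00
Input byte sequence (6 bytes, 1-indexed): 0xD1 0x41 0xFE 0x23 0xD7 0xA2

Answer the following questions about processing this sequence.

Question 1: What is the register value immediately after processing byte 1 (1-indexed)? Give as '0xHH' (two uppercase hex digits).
After byte 1 (0xD1): reg=0x39

Answer: 0x39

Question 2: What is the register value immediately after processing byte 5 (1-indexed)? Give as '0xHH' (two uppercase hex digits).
Answer: 0x78

Derivation:
After byte 1 (0xD1): reg=0x39
After byte 2 (0x41): reg=0x6F
After byte 3 (0xFE): reg=0xFE
After byte 4 (0x23): reg=0x1D
After byte 5 (0xD7): reg=0x78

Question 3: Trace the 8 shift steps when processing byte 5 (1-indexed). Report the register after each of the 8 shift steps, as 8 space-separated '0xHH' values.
Answer: 0x93 0x21 0x42 0x84 0x0F 0x1E 0x3C 0x78

Derivation:
After byte 1 (0xD1): reg=0x39
After byte 2 (0x41): reg=0x6F
After byte 3 (0xFE): reg=0xFE
After byte 4 (0x23): reg=0x1D
Register before byte 5: 0x1D
After XOR with byte 0xD7: 0xCA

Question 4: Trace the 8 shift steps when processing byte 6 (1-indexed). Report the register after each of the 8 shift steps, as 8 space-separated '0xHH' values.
After byte 1 (0xD1): reg=0x39
After byte 2 (0x41): reg=0x6F
After byte 3 (0xFE): reg=0xFE
After byte 4 (0x23): reg=0x1D
After byte 5 (0xD7): reg=0x78
Register before byte 6: 0x78
After XOR with byte 0xA2: 0xDA

Answer: 0xB3 0x61 0xC2 0x83 0x01 0x02 0x04 0x08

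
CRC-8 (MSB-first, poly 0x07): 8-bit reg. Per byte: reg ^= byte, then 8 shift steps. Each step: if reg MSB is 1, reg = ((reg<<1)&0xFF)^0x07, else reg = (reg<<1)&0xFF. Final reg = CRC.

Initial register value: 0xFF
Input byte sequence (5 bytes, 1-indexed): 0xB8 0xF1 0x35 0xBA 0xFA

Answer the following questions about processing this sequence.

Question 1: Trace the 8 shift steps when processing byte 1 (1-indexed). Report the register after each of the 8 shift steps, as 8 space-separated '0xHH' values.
Answer: 0x8E 0x1B 0x36 0x6C 0xD8 0xB7 0x69 0xD2

Derivation:
Register before byte 1: 0xFF
After XOR with byte 0xB8: 0x47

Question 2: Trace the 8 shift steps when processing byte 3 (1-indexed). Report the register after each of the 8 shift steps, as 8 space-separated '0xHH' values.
After byte 1 (0xB8): reg=0xD2
After byte 2 (0xF1): reg=0xE9
Register before byte 3: 0xE9
After XOR with byte 0x35: 0xDC

Answer: 0xBF 0x79 0xF2 0xE3 0xC1 0x85 0x0D 0x1A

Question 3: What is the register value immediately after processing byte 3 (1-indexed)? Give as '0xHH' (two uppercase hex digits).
Answer: 0x1A

Derivation:
After byte 1 (0xB8): reg=0xD2
After byte 2 (0xF1): reg=0xE9
After byte 3 (0x35): reg=0x1A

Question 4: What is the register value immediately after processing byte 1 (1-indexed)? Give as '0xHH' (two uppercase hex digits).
Answer: 0xD2

Derivation:
After byte 1 (0xB8): reg=0xD2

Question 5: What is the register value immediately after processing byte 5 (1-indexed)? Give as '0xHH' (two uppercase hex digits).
After byte 1 (0xB8): reg=0xD2
After byte 2 (0xF1): reg=0xE9
After byte 3 (0x35): reg=0x1A
After byte 4 (0xBA): reg=0x69
After byte 5 (0xFA): reg=0xF0

Answer: 0xF0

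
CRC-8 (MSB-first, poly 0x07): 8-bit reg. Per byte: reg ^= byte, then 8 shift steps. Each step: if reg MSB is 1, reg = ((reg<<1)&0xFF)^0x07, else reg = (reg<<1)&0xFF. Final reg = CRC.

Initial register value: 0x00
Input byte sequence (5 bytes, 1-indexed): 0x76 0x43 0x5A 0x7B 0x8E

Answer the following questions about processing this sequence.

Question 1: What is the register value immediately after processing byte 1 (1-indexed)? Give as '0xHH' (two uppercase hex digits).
Answer: 0x45

Derivation:
After byte 1 (0x76): reg=0x45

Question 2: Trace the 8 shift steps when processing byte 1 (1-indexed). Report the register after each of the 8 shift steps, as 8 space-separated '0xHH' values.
Register before byte 1: 0x00
After XOR with byte 0x76: 0x76

Answer: 0xEC 0xDF 0xB9 0x75 0xEA 0xD3 0xA1 0x45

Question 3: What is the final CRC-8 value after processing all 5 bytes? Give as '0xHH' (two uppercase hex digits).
After byte 1 (0x76): reg=0x45
After byte 2 (0x43): reg=0x12
After byte 3 (0x5A): reg=0xFF
After byte 4 (0x7B): reg=0x95
After byte 5 (0x8E): reg=0x41

Answer: 0x41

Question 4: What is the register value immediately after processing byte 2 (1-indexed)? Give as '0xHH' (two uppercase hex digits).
After byte 1 (0x76): reg=0x45
After byte 2 (0x43): reg=0x12

Answer: 0x12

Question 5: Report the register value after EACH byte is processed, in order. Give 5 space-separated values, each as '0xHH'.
0x45 0x12 0xFF 0x95 0x41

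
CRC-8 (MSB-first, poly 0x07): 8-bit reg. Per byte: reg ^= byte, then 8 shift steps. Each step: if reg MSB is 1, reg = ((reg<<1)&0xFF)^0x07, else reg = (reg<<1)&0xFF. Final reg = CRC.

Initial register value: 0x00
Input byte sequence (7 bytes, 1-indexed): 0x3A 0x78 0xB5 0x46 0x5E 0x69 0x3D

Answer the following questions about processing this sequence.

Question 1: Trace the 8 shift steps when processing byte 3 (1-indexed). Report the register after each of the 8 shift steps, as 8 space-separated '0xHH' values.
Answer: 0x45 0x8A 0x13 0x26 0x4C 0x98 0x37 0x6E

Derivation:
After byte 1 (0x3A): reg=0xA6
After byte 2 (0x78): reg=0x14
Register before byte 3: 0x14
After XOR with byte 0xB5: 0xA1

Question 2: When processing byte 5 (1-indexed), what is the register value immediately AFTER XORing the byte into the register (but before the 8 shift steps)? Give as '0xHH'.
Register before byte 5: 0xD8
Byte 5: 0x5E
0xD8 XOR 0x5E = 0x86

Answer: 0x86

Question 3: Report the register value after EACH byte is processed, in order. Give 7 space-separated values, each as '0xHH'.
0xA6 0x14 0x6E 0xD8 0x9B 0xD0 0x8D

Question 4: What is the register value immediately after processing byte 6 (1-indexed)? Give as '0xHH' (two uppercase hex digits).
Answer: 0xD0

Derivation:
After byte 1 (0x3A): reg=0xA6
After byte 2 (0x78): reg=0x14
After byte 3 (0xB5): reg=0x6E
After byte 4 (0x46): reg=0xD8
After byte 5 (0x5E): reg=0x9B
After byte 6 (0x69): reg=0xD0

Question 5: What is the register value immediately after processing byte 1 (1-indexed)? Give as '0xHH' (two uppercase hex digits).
After byte 1 (0x3A): reg=0xA6

Answer: 0xA6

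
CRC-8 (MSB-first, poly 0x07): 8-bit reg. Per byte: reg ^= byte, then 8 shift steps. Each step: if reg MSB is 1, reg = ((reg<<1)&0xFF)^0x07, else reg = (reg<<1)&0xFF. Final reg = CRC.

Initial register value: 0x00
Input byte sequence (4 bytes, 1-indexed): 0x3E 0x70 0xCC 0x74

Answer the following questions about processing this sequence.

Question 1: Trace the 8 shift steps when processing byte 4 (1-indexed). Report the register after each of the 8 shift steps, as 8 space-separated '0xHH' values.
Answer: 0xE2 0xC3 0x81 0x05 0x0A 0x14 0x28 0x50

Derivation:
After byte 1 (0x3E): reg=0xBA
After byte 2 (0x70): reg=0x78
After byte 3 (0xCC): reg=0x05
Register before byte 4: 0x05
After XOR with byte 0x74: 0x71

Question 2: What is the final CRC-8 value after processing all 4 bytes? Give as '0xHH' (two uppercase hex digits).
After byte 1 (0x3E): reg=0xBA
After byte 2 (0x70): reg=0x78
After byte 3 (0xCC): reg=0x05
After byte 4 (0x74): reg=0x50

Answer: 0x50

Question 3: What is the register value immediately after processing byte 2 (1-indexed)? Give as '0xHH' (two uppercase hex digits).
Answer: 0x78

Derivation:
After byte 1 (0x3E): reg=0xBA
After byte 2 (0x70): reg=0x78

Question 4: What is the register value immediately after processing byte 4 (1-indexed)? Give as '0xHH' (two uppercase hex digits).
After byte 1 (0x3E): reg=0xBA
After byte 2 (0x70): reg=0x78
After byte 3 (0xCC): reg=0x05
After byte 4 (0x74): reg=0x50

Answer: 0x50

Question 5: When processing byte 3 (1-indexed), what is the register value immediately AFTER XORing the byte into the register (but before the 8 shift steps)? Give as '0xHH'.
Register before byte 3: 0x78
Byte 3: 0xCC
0x78 XOR 0xCC = 0xB4

Answer: 0xB4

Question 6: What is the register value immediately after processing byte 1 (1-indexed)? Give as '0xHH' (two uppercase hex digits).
Answer: 0xBA

Derivation:
After byte 1 (0x3E): reg=0xBA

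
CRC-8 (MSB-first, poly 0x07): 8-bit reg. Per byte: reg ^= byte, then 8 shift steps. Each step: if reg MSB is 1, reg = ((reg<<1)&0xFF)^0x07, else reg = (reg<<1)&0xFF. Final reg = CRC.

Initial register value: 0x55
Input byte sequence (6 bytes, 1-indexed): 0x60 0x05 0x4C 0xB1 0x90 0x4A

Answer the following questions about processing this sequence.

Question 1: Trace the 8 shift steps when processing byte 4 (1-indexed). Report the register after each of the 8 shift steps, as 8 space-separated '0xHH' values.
After byte 1 (0x60): reg=0x8B
After byte 2 (0x05): reg=0xA3
After byte 3 (0x4C): reg=0x83
Register before byte 4: 0x83
After XOR with byte 0xB1: 0x32

Answer: 0x64 0xC8 0x97 0x29 0x52 0xA4 0x4F 0x9E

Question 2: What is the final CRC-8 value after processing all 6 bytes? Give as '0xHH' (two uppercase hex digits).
Answer: 0x27

Derivation:
After byte 1 (0x60): reg=0x8B
After byte 2 (0x05): reg=0xA3
After byte 3 (0x4C): reg=0x83
After byte 4 (0xB1): reg=0x9E
After byte 5 (0x90): reg=0x2A
After byte 6 (0x4A): reg=0x27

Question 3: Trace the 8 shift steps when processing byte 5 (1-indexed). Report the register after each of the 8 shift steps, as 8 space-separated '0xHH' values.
After byte 1 (0x60): reg=0x8B
After byte 2 (0x05): reg=0xA3
After byte 3 (0x4C): reg=0x83
After byte 4 (0xB1): reg=0x9E
Register before byte 5: 0x9E
After XOR with byte 0x90: 0x0E

Answer: 0x1C 0x38 0x70 0xE0 0xC7 0x89 0x15 0x2A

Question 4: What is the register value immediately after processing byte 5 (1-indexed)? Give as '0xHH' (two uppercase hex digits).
After byte 1 (0x60): reg=0x8B
After byte 2 (0x05): reg=0xA3
After byte 3 (0x4C): reg=0x83
After byte 4 (0xB1): reg=0x9E
After byte 5 (0x90): reg=0x2A

Answer: 0x2A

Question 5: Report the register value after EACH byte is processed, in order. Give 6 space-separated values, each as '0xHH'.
0x8B 0xA3 0x83 0x9E 0x2A 0x27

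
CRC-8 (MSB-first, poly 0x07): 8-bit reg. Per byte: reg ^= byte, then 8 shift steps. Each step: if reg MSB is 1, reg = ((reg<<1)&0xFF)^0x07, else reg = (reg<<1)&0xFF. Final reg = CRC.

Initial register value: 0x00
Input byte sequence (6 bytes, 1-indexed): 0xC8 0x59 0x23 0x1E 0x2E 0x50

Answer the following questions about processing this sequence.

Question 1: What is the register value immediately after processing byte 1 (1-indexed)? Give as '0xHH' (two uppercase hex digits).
After byte 1 (0xC8): reg=0x76

Answer: 0x76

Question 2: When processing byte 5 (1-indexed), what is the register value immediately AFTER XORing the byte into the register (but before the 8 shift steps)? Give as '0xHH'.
Register before byte 5: 0xCF
Byte 5: 0x2E
0xCF XOR 0x2E = 0xE1

Answer: 0xE1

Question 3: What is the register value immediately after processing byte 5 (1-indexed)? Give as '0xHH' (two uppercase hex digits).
After byte 1 (0xC8): reg=0x76
After byte 2 (0x59): reg=0xCD
After byte 3 (0x23): reg=0x84
After byte 4 (0x1E): reg=0xCF
After byte 5 (0x2E): reg=0xA9

Answer: 0xA9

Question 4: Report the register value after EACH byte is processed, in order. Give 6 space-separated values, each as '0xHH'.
0x76 0xCD 0x84 0xCF 0xA9 0xE1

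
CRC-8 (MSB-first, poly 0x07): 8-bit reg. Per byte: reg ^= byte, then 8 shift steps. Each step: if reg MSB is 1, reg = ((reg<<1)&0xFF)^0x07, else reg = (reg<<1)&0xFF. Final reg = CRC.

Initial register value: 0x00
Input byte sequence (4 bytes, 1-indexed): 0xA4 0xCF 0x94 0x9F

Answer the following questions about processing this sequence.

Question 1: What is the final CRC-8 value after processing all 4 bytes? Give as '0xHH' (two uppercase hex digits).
Answer: 0x0C

Derivation:
After byte 1 (0xA4): reg=0x75
After byte 2 (0xCF): reg=0x2F
After byte 3 (0x94): reg=0x28
After byte 4 (0x9F): reg=0x0C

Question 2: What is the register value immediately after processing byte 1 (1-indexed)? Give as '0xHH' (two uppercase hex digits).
After byte 1 (0xA4): reg=0x75

Answer: 0x75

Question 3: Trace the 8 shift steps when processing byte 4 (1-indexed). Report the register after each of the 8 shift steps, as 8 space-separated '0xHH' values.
After byte 1 (0xA4): reg=0x75
After byte 2 (0xCF): reg=0x2F
After byte 3 (0x94): reg=0x28
Register before byte 4: 0x28
After XOR with byte 0x9F: 0xB7

Answer: 0x69 0xD2 0xA3 0x41 0x82 0x03 0x06 0x0C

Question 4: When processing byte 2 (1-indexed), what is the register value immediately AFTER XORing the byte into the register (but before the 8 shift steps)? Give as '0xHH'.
Answer: 0xBA

Derivation:
Register before byte 2: 0x75
Byte 2: 0xCF
0x75 XOR 0xCF = 0xBA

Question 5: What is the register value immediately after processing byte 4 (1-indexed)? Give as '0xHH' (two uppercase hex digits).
After byte 1 (0xA4): reg=0x75
After byte 2 (0xCF): reg=0x2F
After byte 3 (0x94): reg=0x28
After byte 4 (0x9F): reg=0x0C

Answer: 0x0C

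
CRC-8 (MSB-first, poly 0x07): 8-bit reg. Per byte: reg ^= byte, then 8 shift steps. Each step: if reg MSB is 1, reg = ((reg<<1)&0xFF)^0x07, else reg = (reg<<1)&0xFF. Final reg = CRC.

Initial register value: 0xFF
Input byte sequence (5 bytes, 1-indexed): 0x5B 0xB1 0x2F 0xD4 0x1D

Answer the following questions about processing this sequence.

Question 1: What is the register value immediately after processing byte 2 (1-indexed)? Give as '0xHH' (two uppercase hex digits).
After byte 1 (0x5B): reg=0x75
After byte 2 (0xB1): reg=0x52

Answer: 0x52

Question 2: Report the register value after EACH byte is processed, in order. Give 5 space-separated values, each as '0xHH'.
0x75 0x52 0x74 0x69 0x4B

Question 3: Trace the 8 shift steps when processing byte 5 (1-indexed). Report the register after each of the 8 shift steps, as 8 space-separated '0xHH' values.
After byte 1 (0x5B): reg=0x75
After byte 2 (0xB1): reg=0x52
After byte 3 (0x2F): reg=0x74
After byte 4 (0xD4): reg=0x69
Register before byte 5: 0x69
After XOR with byte 0x1D: 0x74

Answer: 0xE8 0xD7 0xA9 0x55 0xAA 0x53 0xA6 0x4B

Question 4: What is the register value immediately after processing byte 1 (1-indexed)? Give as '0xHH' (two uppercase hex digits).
Answer: 0x75

Derivation:
After byte 1 (0x5B): reg=0x75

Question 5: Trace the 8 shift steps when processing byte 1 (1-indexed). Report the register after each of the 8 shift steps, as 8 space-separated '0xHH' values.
Register before byte 1: 0xFF
After XOR with byte 0x5B: 0xA4

Answer: 0x4F 0x9E 0x3B 0x76 0xEC 0xDF 0xB9 0x75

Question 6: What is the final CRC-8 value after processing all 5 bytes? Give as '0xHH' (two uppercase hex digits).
After byte 1 (0x5B): reg=0x75
After byte 2 (0xB1): reg=0x52
After byte 3 (0x2F): reg=0x74
After byte 4 (0xD4): reg=0x69
After byte 5 (0x1D): reg=0x4B

Answer: 0x4B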